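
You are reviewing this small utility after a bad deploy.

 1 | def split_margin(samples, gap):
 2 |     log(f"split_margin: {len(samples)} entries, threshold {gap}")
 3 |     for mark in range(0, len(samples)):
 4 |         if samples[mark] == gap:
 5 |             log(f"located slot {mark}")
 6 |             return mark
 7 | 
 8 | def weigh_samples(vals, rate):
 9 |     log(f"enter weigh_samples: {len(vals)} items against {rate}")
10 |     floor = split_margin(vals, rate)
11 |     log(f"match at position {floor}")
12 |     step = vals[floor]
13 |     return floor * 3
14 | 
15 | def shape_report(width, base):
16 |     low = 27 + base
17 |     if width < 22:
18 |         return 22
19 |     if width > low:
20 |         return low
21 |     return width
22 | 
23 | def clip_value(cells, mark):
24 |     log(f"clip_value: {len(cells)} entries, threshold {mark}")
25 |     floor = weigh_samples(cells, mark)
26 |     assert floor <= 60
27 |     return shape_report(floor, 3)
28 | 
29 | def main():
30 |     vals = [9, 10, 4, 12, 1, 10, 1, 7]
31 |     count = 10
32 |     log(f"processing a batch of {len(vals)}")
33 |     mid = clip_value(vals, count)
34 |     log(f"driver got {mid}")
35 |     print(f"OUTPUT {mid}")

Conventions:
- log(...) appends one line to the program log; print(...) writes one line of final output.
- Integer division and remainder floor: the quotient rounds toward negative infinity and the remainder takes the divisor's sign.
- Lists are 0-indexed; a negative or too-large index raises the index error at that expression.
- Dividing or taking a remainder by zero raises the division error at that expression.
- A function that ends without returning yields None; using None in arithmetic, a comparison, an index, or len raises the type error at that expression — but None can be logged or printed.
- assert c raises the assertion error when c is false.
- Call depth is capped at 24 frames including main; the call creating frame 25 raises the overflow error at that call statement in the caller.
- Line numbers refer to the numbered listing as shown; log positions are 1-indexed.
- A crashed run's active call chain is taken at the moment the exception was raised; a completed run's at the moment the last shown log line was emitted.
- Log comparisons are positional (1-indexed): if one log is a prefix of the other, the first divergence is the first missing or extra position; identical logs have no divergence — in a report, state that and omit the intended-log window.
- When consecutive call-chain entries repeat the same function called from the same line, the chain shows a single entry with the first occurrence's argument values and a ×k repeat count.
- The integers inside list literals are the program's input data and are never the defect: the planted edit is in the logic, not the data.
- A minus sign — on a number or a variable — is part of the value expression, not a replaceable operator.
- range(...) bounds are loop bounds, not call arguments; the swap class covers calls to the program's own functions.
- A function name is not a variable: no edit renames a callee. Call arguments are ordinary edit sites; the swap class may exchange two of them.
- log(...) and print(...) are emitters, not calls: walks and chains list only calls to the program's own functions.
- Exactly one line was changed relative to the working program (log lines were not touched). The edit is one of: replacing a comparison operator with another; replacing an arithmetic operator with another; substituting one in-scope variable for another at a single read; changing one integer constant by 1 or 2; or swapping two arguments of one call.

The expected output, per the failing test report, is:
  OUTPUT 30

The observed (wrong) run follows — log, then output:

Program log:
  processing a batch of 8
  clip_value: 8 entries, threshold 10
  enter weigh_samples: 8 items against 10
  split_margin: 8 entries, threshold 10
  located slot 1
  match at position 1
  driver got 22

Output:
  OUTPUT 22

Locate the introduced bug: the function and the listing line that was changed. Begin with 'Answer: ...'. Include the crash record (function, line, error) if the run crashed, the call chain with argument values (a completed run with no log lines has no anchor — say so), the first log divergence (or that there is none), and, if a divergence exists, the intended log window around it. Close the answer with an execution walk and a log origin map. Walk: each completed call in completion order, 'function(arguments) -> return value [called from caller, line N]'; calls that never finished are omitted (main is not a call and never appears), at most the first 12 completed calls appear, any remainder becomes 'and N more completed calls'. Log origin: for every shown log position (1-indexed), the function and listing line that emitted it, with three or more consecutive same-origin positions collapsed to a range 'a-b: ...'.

Answer: the defect is in weigh_samples at line 13.
Key fact: The earliest visible damage is log position 7 — 'driver got 22' rather than the intended 'driver got 30'.
Call chain: main.
First divergence: at position 7 the run shows 'driver got 22' where the working version logs 'driver got 30'.
Intended log window:
  5: located slot 1
  6: match at position 1
  7: driver got 30
Execution walk:
  split_margin([9, 10, 4, 12, 1, 10, 1, 7], 10) -> 1  [called from weigh_samples, line 10]
  weigh_samples([9, 10, 4, 12, 1, 10, 1, 7], 10) -> 3  [called from clip_value, line 25]
  shape_report(3, 3) -> 22  [called from clip_value, line 27]
  clip_value([9, 10, 4, 12, 1, 10, 1, 7], 10) -> 22  [called from main, line 33]
Log origins:
  1: from main, line 32
  2: from clip_value, line 24
  3: from weigh_samples, line 9
  4: from split_margin, line 2
  5: from split_margin, line 5
  6: from weigh_samples, line 11
  7: from main, line 34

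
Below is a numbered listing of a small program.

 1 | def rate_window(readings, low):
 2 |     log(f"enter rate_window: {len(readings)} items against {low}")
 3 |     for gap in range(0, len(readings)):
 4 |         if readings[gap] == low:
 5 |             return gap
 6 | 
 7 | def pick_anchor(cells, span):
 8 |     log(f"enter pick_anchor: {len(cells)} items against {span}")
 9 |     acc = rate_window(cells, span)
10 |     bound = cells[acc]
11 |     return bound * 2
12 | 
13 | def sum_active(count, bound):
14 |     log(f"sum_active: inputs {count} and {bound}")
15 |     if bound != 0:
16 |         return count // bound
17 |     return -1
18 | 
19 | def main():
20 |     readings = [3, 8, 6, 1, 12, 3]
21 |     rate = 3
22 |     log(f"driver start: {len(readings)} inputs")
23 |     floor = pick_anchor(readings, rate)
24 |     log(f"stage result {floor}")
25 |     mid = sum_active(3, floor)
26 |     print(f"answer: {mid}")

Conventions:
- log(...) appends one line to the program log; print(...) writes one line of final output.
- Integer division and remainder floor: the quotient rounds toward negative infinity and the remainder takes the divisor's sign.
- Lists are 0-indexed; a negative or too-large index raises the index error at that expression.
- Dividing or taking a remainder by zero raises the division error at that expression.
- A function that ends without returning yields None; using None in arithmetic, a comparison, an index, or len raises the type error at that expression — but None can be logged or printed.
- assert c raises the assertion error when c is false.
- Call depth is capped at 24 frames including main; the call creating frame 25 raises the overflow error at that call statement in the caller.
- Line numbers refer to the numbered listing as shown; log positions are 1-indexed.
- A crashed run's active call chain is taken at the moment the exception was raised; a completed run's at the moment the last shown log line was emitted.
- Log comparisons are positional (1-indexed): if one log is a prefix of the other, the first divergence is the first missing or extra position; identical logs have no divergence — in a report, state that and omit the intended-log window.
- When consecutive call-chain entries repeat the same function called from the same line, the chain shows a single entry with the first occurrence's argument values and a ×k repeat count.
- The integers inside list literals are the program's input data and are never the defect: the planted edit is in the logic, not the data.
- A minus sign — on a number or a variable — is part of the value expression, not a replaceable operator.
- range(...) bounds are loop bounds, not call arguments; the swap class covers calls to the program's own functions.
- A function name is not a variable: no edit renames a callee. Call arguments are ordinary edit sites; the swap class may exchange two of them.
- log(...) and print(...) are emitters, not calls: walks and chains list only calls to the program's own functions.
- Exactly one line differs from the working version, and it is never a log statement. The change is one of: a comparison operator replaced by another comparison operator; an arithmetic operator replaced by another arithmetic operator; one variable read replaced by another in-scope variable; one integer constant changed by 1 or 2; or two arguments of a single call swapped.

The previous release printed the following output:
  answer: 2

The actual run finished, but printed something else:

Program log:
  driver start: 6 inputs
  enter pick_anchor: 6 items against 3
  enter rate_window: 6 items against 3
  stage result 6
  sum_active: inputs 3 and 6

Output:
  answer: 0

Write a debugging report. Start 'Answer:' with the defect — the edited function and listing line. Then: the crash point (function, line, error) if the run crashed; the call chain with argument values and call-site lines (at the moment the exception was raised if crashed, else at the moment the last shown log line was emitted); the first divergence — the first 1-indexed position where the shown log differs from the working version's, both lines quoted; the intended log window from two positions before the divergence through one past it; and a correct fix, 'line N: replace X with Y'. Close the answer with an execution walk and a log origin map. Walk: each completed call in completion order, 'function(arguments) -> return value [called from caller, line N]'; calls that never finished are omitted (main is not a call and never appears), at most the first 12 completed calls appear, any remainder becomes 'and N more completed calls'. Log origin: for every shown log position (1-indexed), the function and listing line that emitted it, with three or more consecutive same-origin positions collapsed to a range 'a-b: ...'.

Answer: the defect is in main at line 25.
Key fact: Everything matches until log position 5, which reads 'sum_active: inputs 3 and 6' in place of 'sum_active: inputs 6 and 3'.
Call chain: main -> sum_active(3, 6) (called at line 25).
First divergence: position 5 — the shown line 'sum_active: inputs 3 and 6' should read 'sum_active: inputs 6 and 3'.
Intended log window:
  3: enter rate_window: 6 items against 3
  4: stage result 6
  5: sum_active: inputs 6 and 3
Execution walk:
  rate_window([3, 8, 6, 1, 12, 3], 3) -> 0  [called from pick_anchor, line 9]
  pick_anchor([3, 8, 6, 1, 12, 3], 3) -> 6  [called from main, line 23]
  sum_active(3, 6) -> 0  [called from main, line 25]
Log origin:
  1: from main, line 22
  2: from pick_anchor, line 8
  3: from rate_window, line 2
  4: from main, line 24
  5: from sum_active, line 14
A correct fix: line 25: replace `sum_active(3, floor)` with `sum_active(floor, 3)`.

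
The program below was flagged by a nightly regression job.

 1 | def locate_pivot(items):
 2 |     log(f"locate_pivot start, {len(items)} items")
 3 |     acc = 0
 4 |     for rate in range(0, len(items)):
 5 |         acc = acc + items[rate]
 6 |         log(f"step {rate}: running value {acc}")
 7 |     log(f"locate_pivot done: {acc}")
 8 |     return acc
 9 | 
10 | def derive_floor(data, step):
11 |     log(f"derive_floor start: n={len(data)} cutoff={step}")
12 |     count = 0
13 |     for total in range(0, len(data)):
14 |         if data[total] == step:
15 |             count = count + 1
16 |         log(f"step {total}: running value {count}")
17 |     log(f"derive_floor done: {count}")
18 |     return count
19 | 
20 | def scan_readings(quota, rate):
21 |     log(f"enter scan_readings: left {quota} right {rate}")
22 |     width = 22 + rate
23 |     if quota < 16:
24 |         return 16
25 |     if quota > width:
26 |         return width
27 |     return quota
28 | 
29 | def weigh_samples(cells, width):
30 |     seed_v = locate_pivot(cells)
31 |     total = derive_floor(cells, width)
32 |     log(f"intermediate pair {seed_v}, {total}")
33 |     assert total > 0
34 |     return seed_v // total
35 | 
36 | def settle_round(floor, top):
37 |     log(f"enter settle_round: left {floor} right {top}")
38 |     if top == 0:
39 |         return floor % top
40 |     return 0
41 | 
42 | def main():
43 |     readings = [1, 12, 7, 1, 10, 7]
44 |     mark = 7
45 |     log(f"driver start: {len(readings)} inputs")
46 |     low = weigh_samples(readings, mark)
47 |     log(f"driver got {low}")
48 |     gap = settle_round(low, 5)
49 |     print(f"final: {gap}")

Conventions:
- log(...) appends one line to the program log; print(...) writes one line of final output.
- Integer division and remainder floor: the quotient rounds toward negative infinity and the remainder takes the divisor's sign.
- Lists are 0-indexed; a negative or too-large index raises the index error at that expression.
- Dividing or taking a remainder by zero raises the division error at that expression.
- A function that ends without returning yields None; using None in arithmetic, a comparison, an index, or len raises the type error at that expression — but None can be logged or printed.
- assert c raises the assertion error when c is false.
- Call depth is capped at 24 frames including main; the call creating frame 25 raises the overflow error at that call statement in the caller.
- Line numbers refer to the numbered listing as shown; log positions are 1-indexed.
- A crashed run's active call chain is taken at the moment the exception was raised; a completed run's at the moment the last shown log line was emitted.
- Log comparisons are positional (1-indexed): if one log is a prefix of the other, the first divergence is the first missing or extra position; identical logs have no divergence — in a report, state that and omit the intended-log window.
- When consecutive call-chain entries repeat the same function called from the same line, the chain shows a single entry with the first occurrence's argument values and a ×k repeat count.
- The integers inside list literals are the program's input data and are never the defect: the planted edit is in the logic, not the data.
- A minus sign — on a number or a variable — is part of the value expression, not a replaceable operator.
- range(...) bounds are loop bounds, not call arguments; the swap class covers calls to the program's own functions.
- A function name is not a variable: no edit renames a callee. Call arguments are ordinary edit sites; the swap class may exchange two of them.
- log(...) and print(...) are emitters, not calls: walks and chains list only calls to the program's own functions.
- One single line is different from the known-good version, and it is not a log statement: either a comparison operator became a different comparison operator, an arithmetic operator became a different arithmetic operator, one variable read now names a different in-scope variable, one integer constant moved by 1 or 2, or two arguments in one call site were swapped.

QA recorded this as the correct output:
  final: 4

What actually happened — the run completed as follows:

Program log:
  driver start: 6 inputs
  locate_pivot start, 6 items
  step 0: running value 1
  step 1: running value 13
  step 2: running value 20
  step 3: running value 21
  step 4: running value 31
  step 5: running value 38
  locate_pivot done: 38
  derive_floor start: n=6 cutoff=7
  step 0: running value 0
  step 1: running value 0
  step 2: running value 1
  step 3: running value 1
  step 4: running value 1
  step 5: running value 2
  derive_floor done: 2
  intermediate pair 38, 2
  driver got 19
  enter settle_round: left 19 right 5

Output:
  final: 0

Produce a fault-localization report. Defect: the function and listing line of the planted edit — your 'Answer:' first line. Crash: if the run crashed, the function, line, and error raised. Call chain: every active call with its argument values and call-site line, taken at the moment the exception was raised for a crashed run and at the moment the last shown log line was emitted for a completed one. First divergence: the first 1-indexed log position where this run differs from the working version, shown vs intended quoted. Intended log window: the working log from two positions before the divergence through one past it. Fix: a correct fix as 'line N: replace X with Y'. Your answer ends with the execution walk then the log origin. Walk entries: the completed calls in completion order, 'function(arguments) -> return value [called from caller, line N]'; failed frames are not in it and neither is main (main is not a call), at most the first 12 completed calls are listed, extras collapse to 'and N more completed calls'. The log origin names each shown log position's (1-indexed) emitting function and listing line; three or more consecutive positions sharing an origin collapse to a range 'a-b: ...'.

Answer: the defect is in settle_round at line 38.
The tell: The two runs log identically and part ways only at the printed values.
Call chain: main -> settle_round(19, 5) (called at line 48).
First divergence: none; the two logs match at every position.
Execution walk:
  locate_pivot([1, 12, 7, 1, 10, 7]) -> 38  [called from weigh_samples, line 30]
  derive_floor([1, 12, 7, 1, 10, 7], 7) -> 2  [called from weigh_samples, line 31]
  weigh_samples([1, 12, 7, 1, 10, 7], 7) -> 19  [called from main, line 46]
  settle_round(19, 5) -> 0  [called from main, line 48]
Log origin:
  1: from main, line 45
  2: from locate_pivot, line 2
  3-8: from locate_pivot, line 6
  9: from locate_pivot, line 7
  10: from derive_floor, line 11
  11-16: from derive_floor, line 16
  17: from derive_floor, line 17
  18: from weigh_samples, line 32
  19: from main, line 47
  20: from settle_round, line 37
A correct fix: line 38: replace `==` with `!=`.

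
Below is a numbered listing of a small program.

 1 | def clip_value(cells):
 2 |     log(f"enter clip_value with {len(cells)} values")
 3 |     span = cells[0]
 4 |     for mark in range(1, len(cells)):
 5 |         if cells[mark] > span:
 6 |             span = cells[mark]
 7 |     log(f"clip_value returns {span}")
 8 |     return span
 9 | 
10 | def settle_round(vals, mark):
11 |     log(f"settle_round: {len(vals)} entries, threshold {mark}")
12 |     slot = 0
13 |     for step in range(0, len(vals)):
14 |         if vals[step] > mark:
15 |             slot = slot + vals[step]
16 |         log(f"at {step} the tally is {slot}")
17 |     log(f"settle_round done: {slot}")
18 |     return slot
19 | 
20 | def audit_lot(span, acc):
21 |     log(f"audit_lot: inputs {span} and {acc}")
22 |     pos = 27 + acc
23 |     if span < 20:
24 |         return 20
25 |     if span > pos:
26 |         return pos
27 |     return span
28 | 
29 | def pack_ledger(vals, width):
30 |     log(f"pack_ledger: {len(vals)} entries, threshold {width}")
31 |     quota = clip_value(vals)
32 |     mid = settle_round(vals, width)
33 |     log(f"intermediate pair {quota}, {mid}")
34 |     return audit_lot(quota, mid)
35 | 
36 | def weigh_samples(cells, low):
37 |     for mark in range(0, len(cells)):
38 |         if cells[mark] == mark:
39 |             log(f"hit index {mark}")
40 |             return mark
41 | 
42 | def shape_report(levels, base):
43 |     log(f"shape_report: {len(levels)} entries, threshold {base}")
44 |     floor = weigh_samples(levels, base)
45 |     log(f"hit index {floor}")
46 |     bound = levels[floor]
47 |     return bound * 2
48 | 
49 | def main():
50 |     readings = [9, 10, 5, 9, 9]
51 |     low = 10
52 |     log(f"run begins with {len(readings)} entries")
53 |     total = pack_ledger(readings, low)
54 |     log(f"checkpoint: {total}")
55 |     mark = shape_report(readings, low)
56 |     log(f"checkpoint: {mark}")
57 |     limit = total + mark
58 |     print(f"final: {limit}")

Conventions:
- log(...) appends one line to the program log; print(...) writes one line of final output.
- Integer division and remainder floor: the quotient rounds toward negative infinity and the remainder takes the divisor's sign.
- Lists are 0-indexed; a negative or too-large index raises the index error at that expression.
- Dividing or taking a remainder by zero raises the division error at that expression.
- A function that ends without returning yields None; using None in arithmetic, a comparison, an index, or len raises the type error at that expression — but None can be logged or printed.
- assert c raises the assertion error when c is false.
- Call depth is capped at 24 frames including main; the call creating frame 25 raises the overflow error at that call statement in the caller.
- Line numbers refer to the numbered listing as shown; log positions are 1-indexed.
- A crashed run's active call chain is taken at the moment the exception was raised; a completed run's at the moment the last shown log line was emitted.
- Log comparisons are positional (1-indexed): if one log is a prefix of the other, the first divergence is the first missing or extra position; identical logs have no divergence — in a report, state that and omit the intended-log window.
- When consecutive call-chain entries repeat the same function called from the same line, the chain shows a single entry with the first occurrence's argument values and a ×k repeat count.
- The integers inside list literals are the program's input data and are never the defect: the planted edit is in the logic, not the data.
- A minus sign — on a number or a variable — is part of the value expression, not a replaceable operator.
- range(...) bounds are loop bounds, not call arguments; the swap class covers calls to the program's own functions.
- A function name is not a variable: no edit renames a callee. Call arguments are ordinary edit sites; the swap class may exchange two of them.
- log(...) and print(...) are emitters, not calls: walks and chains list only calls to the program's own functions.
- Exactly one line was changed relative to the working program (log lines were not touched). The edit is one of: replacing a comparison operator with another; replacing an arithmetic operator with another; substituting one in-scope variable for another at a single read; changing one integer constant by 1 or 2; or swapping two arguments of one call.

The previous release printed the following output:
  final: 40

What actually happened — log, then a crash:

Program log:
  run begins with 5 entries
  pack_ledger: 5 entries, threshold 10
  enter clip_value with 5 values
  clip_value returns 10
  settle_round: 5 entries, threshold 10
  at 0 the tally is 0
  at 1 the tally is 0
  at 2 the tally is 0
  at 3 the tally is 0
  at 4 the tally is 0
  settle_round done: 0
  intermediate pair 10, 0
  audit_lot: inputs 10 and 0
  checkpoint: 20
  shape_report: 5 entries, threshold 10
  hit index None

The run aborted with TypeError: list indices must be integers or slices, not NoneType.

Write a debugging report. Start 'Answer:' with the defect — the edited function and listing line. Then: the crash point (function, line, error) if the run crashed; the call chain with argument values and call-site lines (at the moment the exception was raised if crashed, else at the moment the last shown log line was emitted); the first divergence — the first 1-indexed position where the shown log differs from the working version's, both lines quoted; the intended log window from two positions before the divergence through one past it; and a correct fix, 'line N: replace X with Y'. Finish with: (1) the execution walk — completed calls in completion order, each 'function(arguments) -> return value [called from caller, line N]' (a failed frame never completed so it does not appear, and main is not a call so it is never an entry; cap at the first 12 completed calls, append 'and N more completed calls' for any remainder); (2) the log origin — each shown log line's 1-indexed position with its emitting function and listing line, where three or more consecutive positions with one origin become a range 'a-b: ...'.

Answer: the defect is in weigh_samples at line 38.
Key fact: The earliest visible damage is log position 16 — 'hit index None' rather than the intended 'hit index 1'.
Crash: shape_report, line 46, TypeError.
Call chain: main -> shape_report([9, 10, 5, 9, 9], 10) (called at line 55).
First divergence: position 16 — shown 'hit index None', intended 'hit index 1'.
Intended log window:
  14: checkpoint: 20
  15: shape_report: 5 entries, threshold 10
  16: hit index 1
  17: hit index 1
Execution walk:
  clip_value([9, 10, 5, 9, 9]) -> 10  [called from pack_ledger, line 31]
  settle_round([9, 10, 5, 9, 9], 10) -> 0  [called from pack_ledger, line 32]
  audit_lot(10, 0) -> 20  [called from pack_ledger, line 34]
  pack_ledger([9, 10, 5, 9, 9], 10) -> 20  [called from main, line 53]
  weigh_samples([9, 10, 5, 9, 9], 10) -> None  [called from shape_report, line 44]
Log line origins:
  1: emitted by main (line 52)
  2: emitted by pack_ledger (line 30)
  3: emitted by clip_value (line 2)
  4: emitted by clip_value (line 7)
  5: emitted by settle_round (line 11)
  6-10: emitted by settle_round (line 16)
  11: emitted by settle_round (line 17)
  12: emitted by pack_ledger (line 33)
  13: emitted by audit_lot (line 21)
  14: emitted by main (line 54)
  15: emitted by shape_report (line 43)
  16: emitted by shape_report (line 45)
A correct fix: line 38: replace `cells[mark] == mark` with `cells[mark] == low`.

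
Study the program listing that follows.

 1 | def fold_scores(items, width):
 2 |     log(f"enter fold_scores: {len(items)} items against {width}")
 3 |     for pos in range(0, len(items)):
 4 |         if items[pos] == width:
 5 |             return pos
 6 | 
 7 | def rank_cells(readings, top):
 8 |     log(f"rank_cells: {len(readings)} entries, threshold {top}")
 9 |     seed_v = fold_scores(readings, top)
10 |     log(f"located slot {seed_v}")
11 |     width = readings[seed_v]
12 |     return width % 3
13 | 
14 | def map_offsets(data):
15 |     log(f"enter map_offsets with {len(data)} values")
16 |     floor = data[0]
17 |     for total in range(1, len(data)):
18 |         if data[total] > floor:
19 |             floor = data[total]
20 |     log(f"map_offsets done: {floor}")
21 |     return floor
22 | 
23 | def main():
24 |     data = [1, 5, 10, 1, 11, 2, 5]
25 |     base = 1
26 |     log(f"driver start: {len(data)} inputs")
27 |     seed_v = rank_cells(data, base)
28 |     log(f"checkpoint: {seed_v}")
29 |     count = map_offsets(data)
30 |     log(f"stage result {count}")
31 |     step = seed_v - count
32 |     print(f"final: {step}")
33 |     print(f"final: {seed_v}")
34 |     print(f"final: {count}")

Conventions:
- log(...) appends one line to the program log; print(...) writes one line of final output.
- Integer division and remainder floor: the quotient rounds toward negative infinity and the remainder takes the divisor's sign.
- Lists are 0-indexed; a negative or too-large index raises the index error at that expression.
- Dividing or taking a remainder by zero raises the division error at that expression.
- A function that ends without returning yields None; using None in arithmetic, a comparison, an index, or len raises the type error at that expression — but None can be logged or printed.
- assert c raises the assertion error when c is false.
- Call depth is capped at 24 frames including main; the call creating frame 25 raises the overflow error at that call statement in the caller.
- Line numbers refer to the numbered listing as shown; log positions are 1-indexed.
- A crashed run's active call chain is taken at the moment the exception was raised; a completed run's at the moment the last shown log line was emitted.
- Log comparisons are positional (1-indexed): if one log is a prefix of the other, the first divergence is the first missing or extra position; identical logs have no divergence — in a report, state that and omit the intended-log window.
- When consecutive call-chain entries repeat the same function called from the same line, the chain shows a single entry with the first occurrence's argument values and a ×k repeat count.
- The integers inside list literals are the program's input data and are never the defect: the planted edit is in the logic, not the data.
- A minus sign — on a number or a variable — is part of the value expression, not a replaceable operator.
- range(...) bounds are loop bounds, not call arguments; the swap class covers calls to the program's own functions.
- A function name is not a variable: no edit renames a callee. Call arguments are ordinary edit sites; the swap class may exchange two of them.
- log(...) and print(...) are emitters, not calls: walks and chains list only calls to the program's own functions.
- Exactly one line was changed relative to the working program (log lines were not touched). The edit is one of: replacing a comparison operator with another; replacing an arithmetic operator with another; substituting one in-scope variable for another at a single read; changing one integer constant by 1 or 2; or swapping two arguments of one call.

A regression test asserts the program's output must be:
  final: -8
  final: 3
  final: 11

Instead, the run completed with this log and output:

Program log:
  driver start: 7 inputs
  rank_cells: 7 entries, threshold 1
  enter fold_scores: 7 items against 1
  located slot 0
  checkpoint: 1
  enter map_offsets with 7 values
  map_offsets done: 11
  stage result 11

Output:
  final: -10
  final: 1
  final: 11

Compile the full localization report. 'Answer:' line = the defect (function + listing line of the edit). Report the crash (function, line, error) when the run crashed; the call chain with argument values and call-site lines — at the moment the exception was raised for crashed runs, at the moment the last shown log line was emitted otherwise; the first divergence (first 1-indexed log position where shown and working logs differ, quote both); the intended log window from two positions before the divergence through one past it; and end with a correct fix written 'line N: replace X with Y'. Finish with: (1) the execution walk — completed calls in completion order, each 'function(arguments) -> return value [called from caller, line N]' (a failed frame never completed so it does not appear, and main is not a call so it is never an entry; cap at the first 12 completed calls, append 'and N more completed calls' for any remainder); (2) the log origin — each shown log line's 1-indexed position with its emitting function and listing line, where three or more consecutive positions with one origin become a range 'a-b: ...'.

Answer: the defect is in rank_cells at line 12.
Key observation: Log line 5 is where behavior first shows: 'checkpoint: 1' appears instead of 'checkpoint: 3'.
Call chain: main.
First divergence: position 5 — the shown line 'checkpoint: 1' should read 'checkpoint: 3'.
Intended log window:
  3: enter fold_scores: 7 items against 1
  4: located slot 0
  5: checkpoint: 3
  6: enter map_offsets with 7 values
Execution walk:
  fold_scores([1, 5, 10, 1, 11, 2, 5], 1) -> 0  [called from rank_cells, line 9]
  rank_cells([1, 5, 10, 1, 11, 2, 5], 1) -> 1  [called from main, line 27]
  map_offsets([1, 5, 10, 1, 11, 2, 5]) -> 11  [called from main, line 29]
Log origins:
  1: emitted by main (line 26)
  2: emitted by rank_cells (line 8)
  3: emitted by fold_scores (line 2)
  4: emitted by rank_cells (line 10)
  5: emitted by main (line 28)
  6: emitted by map_offsets (line 15)
  7: emitted by map_offsets (line 20)
  8: emitted by main (line 30)
A correct fix: line 12: replace `%` with `*`.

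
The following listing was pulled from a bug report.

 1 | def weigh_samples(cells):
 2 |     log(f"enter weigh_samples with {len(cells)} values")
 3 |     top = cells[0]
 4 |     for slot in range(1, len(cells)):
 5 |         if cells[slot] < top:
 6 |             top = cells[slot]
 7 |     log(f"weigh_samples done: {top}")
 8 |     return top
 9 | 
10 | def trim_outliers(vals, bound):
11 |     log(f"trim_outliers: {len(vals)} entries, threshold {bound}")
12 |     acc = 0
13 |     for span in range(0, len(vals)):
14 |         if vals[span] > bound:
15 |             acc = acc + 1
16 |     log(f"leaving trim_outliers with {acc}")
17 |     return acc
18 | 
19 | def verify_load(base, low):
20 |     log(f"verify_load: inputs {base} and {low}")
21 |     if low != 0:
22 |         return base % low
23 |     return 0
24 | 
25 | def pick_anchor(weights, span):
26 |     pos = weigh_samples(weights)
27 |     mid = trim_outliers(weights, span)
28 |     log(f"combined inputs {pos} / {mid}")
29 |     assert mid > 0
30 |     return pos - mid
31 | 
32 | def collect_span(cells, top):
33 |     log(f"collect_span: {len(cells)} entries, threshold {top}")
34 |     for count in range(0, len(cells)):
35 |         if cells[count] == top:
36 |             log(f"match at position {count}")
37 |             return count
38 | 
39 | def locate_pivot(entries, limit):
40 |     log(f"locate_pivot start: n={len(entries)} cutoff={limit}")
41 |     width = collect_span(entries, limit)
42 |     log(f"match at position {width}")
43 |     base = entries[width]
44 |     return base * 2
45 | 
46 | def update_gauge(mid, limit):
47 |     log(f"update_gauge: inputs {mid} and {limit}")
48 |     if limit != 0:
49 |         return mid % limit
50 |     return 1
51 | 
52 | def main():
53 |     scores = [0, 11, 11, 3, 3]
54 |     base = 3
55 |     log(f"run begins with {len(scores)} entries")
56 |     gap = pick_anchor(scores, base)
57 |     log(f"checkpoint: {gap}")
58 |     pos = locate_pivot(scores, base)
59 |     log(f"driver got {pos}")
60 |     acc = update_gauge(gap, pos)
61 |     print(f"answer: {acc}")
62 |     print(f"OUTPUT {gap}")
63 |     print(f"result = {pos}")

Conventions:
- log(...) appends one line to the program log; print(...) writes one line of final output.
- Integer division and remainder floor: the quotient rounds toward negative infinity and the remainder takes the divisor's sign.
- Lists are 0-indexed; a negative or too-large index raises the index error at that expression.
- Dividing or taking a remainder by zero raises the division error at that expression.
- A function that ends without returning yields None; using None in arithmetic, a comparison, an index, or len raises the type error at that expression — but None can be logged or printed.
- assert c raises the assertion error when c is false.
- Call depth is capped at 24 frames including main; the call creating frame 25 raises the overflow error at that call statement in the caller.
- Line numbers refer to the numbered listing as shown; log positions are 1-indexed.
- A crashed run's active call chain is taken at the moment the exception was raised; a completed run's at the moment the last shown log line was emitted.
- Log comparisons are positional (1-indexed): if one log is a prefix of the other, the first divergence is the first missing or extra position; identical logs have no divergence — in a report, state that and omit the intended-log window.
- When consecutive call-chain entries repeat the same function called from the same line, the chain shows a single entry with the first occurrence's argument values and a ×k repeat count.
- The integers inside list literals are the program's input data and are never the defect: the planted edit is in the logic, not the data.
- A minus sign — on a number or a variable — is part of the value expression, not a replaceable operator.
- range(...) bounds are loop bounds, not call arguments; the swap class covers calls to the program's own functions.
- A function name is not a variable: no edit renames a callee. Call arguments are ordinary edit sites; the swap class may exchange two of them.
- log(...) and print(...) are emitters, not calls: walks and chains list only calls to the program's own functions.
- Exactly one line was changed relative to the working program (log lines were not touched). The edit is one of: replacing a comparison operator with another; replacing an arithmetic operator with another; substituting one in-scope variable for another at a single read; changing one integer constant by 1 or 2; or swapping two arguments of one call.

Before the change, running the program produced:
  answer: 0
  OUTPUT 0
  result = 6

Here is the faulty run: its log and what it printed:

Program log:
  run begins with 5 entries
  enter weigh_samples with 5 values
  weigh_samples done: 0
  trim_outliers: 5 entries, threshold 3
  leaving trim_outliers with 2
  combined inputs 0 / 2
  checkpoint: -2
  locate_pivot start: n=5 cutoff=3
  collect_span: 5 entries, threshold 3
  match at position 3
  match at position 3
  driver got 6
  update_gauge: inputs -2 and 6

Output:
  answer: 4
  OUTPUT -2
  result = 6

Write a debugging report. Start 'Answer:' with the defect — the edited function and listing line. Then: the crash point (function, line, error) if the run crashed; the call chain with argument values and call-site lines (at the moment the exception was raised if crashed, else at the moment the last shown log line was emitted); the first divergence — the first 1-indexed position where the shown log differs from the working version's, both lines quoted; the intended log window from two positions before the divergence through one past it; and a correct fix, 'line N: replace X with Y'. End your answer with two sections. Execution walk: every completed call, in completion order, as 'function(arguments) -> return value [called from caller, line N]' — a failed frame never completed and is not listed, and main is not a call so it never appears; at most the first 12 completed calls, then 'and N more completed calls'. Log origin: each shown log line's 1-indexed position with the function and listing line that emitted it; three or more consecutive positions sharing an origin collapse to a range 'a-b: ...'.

Answer: the defect is in pick_anchor at line 30.
The tell: At log position 7 the runs split — shown 'checkpoint: -2', but the working version logs 'checkpoint: 0'.
Call chain: main -> update_gauge(-2, 6) (called at line 60).
First divergence: position 7 — shown 'checkpoint: -2', intended 'checkpoint: 0'.
Intended log window:
  5: leaving trim_outliers with 2
  6: combined inputs 0 / 2
  7: checkpoint: 0
  8: locate_pivot start: n=5 cutoff=3
Execution walk:
  weigh_samples([0, 11, 11, 3, 3]) -> 0  [called from pick_anchor, line 26]
  trim_outliers([0, 11, 11, 3, 3], 3) -> 2  [called from pick_anchor, line 27]
  pick_anchor([0, 11, 11, 3, 3], 3) -> -2  [called from main, line 56]
  collect_span([0, 11, 11, 3, 3], 3) -> 3  [called from locate_pivot, line 41]
  locate_pivot([0, 11, 11, 3, 3], 3) -> 6  [called from main, line 58]
  update_gauge(-2, 6) -> 4  [called from main, line 60]
Log line origins:
  1: logged in main at line 55
  2: logged in weigh_samples at line 2
  3: logged in weigh_samples at line 7
  4: logged in trim_outliers at line 11
  5: logged in trim_outliers at line 16
  6: logged in pick_anchor at line 28
  7: logged in main at line 57
  8: logged in locate_pivot at line 40
  9: logged in collect_span at line 33
  10: logged in collect_span at line 36
  11: logged in locate_pivot at line 42
  12: logged in main at line 59
  13: logged in update_gauge at line 47
A correct fix: line 30: replace `-` with `//`.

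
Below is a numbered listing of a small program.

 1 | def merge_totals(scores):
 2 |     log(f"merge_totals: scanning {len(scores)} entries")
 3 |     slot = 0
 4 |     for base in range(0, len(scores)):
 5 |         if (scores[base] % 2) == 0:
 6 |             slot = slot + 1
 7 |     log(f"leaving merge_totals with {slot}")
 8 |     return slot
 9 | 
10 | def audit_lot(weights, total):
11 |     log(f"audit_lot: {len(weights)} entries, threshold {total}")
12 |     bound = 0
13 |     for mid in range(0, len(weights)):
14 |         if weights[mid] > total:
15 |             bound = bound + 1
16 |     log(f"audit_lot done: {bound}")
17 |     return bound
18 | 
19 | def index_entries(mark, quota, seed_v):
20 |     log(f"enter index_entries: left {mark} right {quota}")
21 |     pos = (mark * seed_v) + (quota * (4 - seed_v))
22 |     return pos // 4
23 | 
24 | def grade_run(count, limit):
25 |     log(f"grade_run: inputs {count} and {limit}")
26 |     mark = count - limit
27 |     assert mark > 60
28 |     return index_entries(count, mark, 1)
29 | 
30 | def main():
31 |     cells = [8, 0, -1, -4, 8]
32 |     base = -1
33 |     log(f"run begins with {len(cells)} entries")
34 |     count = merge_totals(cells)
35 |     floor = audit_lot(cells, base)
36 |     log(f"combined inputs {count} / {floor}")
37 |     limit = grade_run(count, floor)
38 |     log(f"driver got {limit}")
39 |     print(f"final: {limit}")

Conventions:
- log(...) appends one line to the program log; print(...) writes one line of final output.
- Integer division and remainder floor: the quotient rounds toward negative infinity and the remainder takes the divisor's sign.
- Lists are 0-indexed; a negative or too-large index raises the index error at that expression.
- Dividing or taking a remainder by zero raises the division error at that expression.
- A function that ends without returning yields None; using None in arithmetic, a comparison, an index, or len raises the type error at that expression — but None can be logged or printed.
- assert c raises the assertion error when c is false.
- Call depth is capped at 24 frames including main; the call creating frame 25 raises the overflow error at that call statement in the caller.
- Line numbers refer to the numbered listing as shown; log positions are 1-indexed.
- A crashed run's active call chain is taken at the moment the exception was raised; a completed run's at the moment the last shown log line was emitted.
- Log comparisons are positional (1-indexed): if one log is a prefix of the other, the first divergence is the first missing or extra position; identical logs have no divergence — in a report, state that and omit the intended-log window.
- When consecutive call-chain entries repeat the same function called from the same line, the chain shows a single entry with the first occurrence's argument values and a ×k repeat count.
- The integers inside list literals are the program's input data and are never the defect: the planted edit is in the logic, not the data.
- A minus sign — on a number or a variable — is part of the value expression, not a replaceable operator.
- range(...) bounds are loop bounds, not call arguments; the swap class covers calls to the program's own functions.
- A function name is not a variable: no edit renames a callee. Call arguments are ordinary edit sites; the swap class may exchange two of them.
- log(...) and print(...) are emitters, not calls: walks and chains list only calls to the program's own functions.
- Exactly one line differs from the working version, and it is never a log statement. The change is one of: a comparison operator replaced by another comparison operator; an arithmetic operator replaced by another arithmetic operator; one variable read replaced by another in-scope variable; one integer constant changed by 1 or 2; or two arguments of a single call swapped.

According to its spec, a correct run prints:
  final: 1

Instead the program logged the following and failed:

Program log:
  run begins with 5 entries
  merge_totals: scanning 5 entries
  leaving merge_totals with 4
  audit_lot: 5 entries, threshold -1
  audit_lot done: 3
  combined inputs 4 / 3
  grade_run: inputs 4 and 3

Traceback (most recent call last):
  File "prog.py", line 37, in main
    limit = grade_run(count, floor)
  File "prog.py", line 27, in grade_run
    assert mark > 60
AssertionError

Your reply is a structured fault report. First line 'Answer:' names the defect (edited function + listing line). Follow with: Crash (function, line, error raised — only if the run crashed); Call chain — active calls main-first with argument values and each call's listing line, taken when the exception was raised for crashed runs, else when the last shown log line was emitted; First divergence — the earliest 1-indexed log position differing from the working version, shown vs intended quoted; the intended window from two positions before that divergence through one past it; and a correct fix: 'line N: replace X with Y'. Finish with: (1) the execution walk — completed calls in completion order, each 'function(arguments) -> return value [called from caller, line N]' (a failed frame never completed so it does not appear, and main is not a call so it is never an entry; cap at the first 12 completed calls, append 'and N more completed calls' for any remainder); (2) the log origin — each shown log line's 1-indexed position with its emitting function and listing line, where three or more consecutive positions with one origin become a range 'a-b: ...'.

Answer: the defect is in grade_run at line 27.
Key observation: The log ends early — 7 lines, where the working version next logs 'enter index_entries: left 4 right 1'.
Crash: grade_run, line 27, AssertionError.
Call chain: main -> grade_run(4, 3) (called at line 37).
First divergence: position 8 — after 7 matching lines the faulty run goes silent; intended next line 'enter index_entries: left 4 right 1'.
Intended log window:
  6: combined inputs 4 / 3
  7: grade_run: inputs 4 and 3
  8: enter index_entries: left 4 right 1
  9: driver got 1
Execution walk:
  merge_totals([8, 0, -1, -4, 8]) -> 4  [called from main, line 34]
  audit_lot([8, 0, -1, -4, 8], -1) -> 3  [called from main, line 35]
Log origin:
  1: emitted by main (line 33)
  2: emitted by merge_totals (line 2)
  3: emitted by merge_totals (line 7)
  4: emitted by audit_lot (line 11)
  5: emitted by audit_lot (line 16)
  6: emitted by main (line 36)
  7: emitted by grade_run (line 25)
A correct fix: line 27: replace `>` with `<=`.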